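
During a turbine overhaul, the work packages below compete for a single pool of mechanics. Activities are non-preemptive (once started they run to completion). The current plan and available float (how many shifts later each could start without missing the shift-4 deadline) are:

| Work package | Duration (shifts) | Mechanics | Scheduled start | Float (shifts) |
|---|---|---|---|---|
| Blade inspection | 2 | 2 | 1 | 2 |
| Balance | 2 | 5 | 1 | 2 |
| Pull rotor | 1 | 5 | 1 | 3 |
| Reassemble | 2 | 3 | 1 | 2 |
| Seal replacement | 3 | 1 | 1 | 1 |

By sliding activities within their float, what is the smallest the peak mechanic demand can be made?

Early-start (Blade inspection@1, Balance@1, Pull rotor@1, Reassemble@1, Seal replacement@1) gives peak 16: s1:16  s2:11  s3:1  s4:0.
Shift Pull rotor→4, Reassemble→3.
Schedule Blade inspection@1, Balance@1, Pull rotor@4, Reassemble@3, Seal replacement@1: s1:8  s2:8  s3:4  s4:8 — peak 8.

8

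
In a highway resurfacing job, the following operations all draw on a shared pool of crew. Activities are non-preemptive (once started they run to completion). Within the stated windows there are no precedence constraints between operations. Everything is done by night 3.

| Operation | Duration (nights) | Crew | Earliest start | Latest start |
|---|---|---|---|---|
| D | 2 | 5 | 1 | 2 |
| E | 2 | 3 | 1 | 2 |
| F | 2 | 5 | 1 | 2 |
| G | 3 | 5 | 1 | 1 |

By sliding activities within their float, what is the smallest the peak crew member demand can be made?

Schedule D@1, E@1, F@1, G@1: n1:18  n2:18  n3:5 — peak 18.
No arrangement of the 8 feasible schedules does better.

18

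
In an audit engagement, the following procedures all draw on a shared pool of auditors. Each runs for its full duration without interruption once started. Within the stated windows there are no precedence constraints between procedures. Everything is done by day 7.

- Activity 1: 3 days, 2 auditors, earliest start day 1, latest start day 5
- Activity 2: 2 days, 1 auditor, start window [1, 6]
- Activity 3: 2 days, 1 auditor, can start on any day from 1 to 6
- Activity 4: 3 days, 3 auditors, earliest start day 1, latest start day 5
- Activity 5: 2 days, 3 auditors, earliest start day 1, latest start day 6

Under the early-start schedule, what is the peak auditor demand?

10

Early-start schedule: Activity 1@1, Activity 2@1, Activity 3@1, Activity 4@1, Activity 5@1.
Load per day: day 1: 10, day 2: 10, day 3: 5, day 4: 0, day 5: 0, day 6: 0, day 7: 0.
Peak is 10.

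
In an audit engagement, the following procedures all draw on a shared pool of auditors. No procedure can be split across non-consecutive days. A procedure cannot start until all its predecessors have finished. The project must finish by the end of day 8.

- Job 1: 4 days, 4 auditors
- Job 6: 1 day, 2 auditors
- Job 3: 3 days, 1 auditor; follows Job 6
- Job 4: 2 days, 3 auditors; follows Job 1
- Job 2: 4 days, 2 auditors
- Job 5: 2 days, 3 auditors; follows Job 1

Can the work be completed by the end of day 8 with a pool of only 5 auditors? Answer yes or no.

Total auditor-days = 41; over 8 days the average is 41/8 > 5, so some day must exceed 5.

no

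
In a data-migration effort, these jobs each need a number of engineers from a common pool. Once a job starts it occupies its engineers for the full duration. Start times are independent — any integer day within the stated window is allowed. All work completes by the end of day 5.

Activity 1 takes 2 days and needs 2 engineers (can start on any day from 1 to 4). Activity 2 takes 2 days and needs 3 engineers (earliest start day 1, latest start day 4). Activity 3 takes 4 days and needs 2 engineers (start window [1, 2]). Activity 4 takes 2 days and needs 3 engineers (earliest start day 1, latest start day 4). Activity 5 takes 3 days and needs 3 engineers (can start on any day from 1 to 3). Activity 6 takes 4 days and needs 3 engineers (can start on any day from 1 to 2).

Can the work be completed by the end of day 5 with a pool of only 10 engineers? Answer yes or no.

no

The minimum achievable peak is 11; 10 < 11, so no feasible schedule stays within the cap.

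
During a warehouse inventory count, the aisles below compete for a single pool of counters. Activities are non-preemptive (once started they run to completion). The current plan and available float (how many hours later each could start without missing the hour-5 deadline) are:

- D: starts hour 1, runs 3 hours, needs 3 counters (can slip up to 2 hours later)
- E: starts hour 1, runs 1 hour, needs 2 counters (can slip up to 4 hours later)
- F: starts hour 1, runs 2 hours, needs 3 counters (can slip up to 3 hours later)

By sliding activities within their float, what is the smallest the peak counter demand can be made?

Early-start (D@1, E@1, F@1) gives peak 8: h1:8  h2:6  h3:3  h4:0  h5:0.
Shift F→4.
Schedule D@1, E@1, F@4: h1:5  h2:3  h3:3  h4:3  h5:3 — peak 5.

5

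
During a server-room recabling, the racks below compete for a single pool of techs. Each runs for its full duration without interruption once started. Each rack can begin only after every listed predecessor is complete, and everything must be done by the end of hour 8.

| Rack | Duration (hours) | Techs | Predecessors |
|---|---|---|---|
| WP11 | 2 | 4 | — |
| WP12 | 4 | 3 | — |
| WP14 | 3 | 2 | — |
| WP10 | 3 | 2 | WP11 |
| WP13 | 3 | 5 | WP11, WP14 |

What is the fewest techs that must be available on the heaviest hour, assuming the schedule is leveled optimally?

Early-start (WP11@1, WP12@1, WP14@1, WP10@3, WP13@4) gives peak 10: h1:9  h2:9  h3:7  h4:10  h5:7  h6:5  h7:0  h8:0.
Shift WP14→3, WP13→6.
Schedule WP11@1, WP12@1, WP14@3, WP10@3, WP13@6: h1:7  h2:7  h3:7  h4:7  h5:4  h6:5  h7:5  h8:5 — peak 7.

7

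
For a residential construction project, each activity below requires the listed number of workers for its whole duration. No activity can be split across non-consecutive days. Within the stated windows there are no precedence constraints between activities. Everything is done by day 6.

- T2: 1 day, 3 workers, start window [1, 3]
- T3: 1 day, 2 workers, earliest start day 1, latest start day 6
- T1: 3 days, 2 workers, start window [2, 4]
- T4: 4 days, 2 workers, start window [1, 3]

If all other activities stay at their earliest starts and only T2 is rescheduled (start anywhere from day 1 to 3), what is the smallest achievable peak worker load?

7

T2@1: d1:7  d2:4  d3:4  d4:4  d5:0  d6:0 → peak 7
T2@2: d1:4  d2:7  d3:4  d4:4  d5:0  d6:0 → peak 7
T2@3: d1:4  d2:4  d3:7  d4:4  d5:0  d6:0 → peak 7
Best is T2@1, peak 7.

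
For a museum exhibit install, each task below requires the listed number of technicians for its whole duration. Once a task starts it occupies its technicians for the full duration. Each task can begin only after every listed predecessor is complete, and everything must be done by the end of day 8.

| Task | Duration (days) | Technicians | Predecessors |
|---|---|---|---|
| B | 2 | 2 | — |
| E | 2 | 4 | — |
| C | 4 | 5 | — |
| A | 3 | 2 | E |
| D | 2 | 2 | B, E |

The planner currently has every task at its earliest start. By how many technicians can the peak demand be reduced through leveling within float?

4

Early-start peak: d1:11  d2:11  d3:9  d4:9  d5:2  d6:0  d7:0  d8:0 ⇒ 11.
Leveled (B@1, E@1, C@3, A@3, D@6): d1:6  d2:6  d3:7  d4:7  d5:7  d6:7  d7:2  d8:0 ⇒ 7.
Reduction 11 − 7 = 4.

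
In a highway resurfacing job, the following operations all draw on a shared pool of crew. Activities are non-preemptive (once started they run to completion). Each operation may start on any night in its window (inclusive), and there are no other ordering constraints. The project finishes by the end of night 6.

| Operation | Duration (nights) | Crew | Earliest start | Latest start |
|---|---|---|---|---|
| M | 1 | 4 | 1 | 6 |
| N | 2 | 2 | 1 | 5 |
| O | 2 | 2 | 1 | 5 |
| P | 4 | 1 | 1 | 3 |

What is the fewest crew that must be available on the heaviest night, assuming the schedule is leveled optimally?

Early-start (M@1, N@1, O@1, P@1) gives peak 9: n1:9  n2:5  n3:1  n4:1  n5:0  n6:0.
Shift N→2, O→4, P→2.
Schedule M@1, N@2, O@4, P@2: n1:4  n2:3  n3:3  n4:3  n5:3  n6:0 — peak 4.

4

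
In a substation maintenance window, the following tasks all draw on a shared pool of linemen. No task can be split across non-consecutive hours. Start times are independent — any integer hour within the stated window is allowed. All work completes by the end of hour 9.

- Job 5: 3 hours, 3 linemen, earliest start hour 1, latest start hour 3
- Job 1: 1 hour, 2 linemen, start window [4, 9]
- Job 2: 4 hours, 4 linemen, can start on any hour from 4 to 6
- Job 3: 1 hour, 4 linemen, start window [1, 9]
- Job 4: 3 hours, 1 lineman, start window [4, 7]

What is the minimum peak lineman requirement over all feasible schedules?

Early-start (Job 5@1, Job 1@4, Job 2@4, Job 3@1, Job 4@4) gives peak 7: h1:7  h2:3  h3:3  h4:7  h5:5  h6:5  h7:4  h8:0  h9:0.
Shift Job 2→5, Job 3→9.
Schedule Job 5@1, Job 1@4, Job 2@5, Job 3@9, Job 4@4: h1:3  h2:3  h3:3  h4:3  h5:5  h6:5  h7:4  h8:4  h9:4 — peak 5.

5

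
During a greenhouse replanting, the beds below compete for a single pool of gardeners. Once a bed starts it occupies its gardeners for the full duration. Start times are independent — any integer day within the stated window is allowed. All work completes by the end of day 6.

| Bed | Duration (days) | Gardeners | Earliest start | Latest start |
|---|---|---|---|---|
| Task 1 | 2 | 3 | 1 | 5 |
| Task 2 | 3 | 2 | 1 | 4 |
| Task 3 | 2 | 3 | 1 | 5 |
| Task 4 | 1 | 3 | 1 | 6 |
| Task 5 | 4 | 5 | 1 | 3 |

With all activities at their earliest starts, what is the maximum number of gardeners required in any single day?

16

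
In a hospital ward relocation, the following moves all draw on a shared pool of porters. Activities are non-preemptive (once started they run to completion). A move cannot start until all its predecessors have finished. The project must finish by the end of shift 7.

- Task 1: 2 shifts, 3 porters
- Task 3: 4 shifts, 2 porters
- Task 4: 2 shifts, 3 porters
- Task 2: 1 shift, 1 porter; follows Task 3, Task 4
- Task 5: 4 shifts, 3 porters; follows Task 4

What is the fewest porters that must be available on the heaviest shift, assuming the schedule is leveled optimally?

6

Early-start (Task 1@1, Task 3@1, Task 4@1, Task 2@5, Task 5@3) gives peak 8: s1:8  s2:8  s3:5  s4:5  s5:4  s6:3  s7:0.
Shift Task 3→3, Task 2→7.
Schedule Task 1@1, Task 3@3, Task 4@1, Task 2@7, Task 5@3: s1:6  s2:6  s3:5  s4:5  s5:5  s6:5  s7:1 — peak 6.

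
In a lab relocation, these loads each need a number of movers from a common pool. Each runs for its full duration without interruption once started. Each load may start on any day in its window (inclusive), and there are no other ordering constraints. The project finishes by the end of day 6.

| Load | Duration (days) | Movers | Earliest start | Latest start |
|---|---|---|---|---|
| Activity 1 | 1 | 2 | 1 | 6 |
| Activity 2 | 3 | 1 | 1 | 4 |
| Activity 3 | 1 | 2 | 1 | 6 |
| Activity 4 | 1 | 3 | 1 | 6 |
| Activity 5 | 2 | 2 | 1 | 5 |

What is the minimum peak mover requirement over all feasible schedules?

3

Early-start (Activity 1@1, Activity 2@1, Activity 3@1, Activity 4@1, Activity 5@1) gives peak 10: d1:10  d2:3  d3:1  d4:0  d5:0  d6:0.
Shift Activity 3→2, Activity 4→4, Activity 5→5.
Schedule Activity 1@1, Activity 2@1, Activity 3@2, Activity 4@4, Activity 5@5: d1:3  d2:3  d3:1  d4:3  d5:2  d6:2 — peak 3.
Total mover-days = 14 over 6 days ⇒ peak ≥ ⌈14/6⌉ = 3, so 3 is optimal.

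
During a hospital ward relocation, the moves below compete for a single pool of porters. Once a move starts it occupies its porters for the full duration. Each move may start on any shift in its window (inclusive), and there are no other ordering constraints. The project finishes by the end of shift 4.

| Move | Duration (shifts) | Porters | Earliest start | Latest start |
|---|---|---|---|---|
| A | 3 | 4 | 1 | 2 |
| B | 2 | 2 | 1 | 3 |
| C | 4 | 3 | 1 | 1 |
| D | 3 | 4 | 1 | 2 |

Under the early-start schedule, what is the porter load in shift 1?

13

At early start, shift 1 has: A, B, C, D.
Demand: 4 + 2 + 3 + 4 = 13.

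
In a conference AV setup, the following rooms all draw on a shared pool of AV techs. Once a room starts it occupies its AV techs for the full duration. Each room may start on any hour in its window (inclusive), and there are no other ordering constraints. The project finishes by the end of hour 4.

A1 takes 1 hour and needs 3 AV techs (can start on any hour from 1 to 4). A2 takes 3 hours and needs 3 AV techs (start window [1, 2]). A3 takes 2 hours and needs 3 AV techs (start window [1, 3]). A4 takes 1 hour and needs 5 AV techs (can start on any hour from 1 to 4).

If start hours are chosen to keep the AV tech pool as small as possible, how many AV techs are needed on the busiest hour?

6

Early-start (A1@1, A2@1, A3@1, A4@1) gives peak 14: h1:14  h2:6  h3:3  h4:0.
Shift A3→2, A4→4.
Schedule A1@1, A2@1, A3@2, A4@4: h1:6  h2:6  h3:6  h4:5 — peak 6.
Total AV tech-hours = 23 over 4 hours ⇒ peak ≥ ⌈23/4⌉ = 6, so 6 is optimal.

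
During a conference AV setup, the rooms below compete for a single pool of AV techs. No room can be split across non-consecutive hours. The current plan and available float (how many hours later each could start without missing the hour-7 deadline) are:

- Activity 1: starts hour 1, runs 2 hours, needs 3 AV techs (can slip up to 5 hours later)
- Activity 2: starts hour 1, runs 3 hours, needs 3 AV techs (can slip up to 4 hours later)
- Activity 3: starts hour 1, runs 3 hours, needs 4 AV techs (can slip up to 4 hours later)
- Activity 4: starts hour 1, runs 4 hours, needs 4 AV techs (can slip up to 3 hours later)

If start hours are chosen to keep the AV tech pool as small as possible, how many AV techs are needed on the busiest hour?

7

Early-start (Activity 1@1, Activity 2@1, Activity 3@1, Activity 4@1) gives peak 14: h1:14  h2:14  h3:11  h4:4  h5:0  h6:0  h7:0.
Shift Activity 2→3, Activity 4→4.
Schedule Activity 1@1, Activity 2@3, Activity 3@1, Activity 4@4: h1:7  h2:7  h3:7  h4:7  h5:7  h6:4  h7:4 — peak 7.
Total AV tech-hours = 43 over 7 hours ⇒ peak ≥ ⌈43/7⌉ = 7, so 7 is optimal.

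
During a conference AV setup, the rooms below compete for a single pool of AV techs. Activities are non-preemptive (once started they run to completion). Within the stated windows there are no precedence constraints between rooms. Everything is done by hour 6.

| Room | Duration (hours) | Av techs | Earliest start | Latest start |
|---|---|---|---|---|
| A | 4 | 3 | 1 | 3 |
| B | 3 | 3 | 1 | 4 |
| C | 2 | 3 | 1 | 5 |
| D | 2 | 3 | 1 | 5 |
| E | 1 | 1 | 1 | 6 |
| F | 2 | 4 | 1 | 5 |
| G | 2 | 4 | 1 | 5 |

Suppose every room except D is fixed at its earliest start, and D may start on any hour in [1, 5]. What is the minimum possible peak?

18

D@1: h1:21  h2:20  h3:6  h4:3  h5:0  h6:0 → peak 21
D@2: h1:18  h2:20  h3:9  h4:3  h5:0  h6:0 → peak 20
D@3: h1:18  h2:17  h3:9  h4:6  h5:0  h6:0 → peak 18
D@4: h1:18  h2:17  h3:6  h4:6  h5:3  h6:0 → peak 18
D@5: h1:18  h2:17  h3:6  h4:3  h5:3  h6:3 → peak 18
Best is D@3, peak 18.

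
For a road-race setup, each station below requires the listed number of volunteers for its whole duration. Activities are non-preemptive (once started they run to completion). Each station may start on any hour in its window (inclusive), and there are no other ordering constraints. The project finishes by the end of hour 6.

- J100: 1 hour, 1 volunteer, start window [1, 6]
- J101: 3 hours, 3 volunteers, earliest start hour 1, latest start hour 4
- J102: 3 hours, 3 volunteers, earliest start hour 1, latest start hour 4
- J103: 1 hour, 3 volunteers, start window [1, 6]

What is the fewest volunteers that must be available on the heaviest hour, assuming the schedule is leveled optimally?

6

Early-start (J100@1, J101@1, J102@1, J103@1) gives peak 10: h1:10  h2:6  h3:6  h4:0  h5:0  h6:0.
Shift J102→2, J103→4.
Schedule J100@1, J101@1, J102@2, J103@4: h1:4  h2:6  h3:6  h4:6  h5:0  h6:0 — peak 6.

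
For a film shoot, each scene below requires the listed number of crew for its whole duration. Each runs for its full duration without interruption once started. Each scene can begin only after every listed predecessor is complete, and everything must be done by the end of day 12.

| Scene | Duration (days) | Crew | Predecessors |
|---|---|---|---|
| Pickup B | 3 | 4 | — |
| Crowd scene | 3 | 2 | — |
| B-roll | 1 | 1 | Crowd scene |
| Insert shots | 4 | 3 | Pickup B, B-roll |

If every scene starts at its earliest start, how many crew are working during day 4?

At early start, day 4 has: B-roll.
Demand: 1 = 1.

1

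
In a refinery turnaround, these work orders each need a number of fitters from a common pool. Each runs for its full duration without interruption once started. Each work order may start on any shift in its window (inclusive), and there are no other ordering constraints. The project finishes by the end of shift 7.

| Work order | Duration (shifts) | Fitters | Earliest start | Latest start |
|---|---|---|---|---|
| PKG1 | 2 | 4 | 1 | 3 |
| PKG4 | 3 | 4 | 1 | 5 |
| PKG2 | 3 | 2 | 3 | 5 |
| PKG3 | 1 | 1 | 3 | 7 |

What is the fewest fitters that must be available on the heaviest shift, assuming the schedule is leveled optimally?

Early-start (PKG1@1, PKG4@1, PKG2@3, PKG3@3) gives peak 8: s1:8  s2:8  s3:7  s4:2  s5:2  s6:0  s7:0.
Shift PKG4→3, PKG3→6.
Schedule PKG1@1, PKG4@3, PKG2@3, PKG3@6: s1:4  s2:4  s3:6  s4:6  s5:6  s6:1  s7:0 — peak 6.

6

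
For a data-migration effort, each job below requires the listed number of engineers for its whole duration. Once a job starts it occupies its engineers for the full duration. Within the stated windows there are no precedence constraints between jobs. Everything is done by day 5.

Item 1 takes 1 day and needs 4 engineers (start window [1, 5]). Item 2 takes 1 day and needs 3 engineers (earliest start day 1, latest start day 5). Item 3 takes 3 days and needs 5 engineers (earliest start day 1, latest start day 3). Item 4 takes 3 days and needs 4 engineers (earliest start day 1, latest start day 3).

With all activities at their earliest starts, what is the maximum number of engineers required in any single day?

16

Early-start schedule: Item 1@1, Item 2@1, Item 3@1, Item 4@1.
Load per day: day 1: 16, day 2: 9, day 3: 9, day 4: 0, day 5: 0.
Peak is 16.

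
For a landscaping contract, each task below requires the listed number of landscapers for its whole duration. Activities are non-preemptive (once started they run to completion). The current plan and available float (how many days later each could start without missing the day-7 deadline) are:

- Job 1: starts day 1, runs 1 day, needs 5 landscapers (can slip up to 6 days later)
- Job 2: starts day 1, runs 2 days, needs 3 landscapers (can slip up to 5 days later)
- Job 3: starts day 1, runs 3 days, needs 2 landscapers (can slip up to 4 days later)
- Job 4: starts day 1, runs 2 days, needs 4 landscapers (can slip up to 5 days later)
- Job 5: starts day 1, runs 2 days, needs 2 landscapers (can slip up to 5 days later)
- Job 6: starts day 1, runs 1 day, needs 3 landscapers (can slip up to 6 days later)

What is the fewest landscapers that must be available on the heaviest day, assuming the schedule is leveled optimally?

5

Early-start (Job 1@1, Job 2@1, Job 3@1, Job 4@1, Job 5@1, Job 6@1) gives peak 19: d1:19  d2:11  d3:2  d4:0  d5:0  d6:0  d7:0.
Shift Job 2→2, Job 3→2, Job 4→6, Job 5→4, Job 6→5.
Schedule Job 1@1, Job 2@2, Job 3@2, Job 4@6, Job 5@4, Job 6@5: d1:5  d2:5  d3:5  d4:4  d5:5  d6:4  d7:4 — peak 5.
Total landscaper-days = 32 over 7 days ⇒ peak ≥ ⌈32/7⌉ = 5, so 5 is optimal.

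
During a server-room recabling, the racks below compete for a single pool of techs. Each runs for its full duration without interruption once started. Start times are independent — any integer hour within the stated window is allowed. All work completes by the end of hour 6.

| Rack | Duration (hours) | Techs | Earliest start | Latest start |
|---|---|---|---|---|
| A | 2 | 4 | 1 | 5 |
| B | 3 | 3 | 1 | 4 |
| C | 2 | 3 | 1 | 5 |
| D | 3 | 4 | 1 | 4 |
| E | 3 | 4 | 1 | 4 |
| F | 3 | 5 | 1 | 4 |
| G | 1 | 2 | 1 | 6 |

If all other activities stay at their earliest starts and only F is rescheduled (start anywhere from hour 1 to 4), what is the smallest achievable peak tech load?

20

F@1: h1:25  h2:23  h3:16  h4:0  h5:0  h6:0 → peak 25
F@2: h1:20  h2:23  h3:16  h4:5  h5:0  h6:0 → peak 23
F@3: h1:20  h2:18  h3:16  h4:5  h5:5  h6:0 → peak 20
F@4: h1:20  h2:18  h3:11  h4:5  h5:5  h6:5 → peak 20
Best is F@3, peak 20.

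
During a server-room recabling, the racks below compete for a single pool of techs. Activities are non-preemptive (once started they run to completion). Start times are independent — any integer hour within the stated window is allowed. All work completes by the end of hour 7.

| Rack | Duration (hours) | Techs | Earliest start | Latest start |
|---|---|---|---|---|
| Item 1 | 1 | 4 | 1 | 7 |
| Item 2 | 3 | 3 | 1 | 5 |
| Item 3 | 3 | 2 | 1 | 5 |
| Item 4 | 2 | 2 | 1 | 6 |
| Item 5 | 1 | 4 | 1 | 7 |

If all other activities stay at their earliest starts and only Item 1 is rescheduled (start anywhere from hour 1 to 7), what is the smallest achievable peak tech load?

11

Item 1@1: h1:15  h2:7  h3:5  h4:0  h5:0  h6:0  h7:0 → peak 15
Item 1@2: h1:11  h2:11  h3:5  h4:0  h5:0  h6:0  h7:0 → peak 11
Item 1@3: h1:11  h2:7  h3:9  h4:0  h5:0  h6:0  h7:0 → peak 11
Item 1@4: h1:11  h2:7  h3:5  h4:4  h5:0  h6:0  h7:0 → peak 11
Item 1@5: h1:11  h2:7  h3:5  h4:0  h5:4  h6:0  h7:0 → peak 11
Item 1@6: h1:11  h2:7  h3:5  h4:0  h5:0  h6:4  h7:0 → peak 11
Item 1@7: h1:11  h2:7  h3:5  h4:0  h5:0  h6:0  h7:4 → peak 11
Best is Item 1@2, peak 11.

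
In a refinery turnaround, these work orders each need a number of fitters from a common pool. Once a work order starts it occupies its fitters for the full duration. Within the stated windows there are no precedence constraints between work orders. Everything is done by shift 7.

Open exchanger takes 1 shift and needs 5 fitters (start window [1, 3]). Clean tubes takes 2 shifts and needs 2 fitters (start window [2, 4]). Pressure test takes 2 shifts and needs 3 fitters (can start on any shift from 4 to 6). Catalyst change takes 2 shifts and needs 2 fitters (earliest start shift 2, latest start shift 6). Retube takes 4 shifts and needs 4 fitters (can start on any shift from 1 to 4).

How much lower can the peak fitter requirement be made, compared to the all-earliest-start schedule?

3

Early-start peak: s1:9  s2:8  s3:8  s4:7  s5:3  s6:0  s7:0 ⇒ 9.
Leveled (Open exchanger@1, Clean tubes@2, Pressure test@6, Catalyst change@4, Retube@2): s1:5  s2:6  s3:6  s4:6  s5:6  s6:3  s7:3 ⇒ 6.
Reduction 9 − 6 = 3.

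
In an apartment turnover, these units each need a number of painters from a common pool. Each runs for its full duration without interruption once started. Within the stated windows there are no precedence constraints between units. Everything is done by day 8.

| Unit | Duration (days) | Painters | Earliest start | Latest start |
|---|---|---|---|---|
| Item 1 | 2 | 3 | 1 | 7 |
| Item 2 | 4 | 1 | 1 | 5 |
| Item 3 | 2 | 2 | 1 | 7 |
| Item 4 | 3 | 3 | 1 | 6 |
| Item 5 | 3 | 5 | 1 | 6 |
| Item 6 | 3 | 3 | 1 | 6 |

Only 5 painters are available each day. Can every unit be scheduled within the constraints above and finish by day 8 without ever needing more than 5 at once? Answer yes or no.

Total painter-days = 47; over 8 days the average is 47/8 > 5, so some day must exceed 5.

no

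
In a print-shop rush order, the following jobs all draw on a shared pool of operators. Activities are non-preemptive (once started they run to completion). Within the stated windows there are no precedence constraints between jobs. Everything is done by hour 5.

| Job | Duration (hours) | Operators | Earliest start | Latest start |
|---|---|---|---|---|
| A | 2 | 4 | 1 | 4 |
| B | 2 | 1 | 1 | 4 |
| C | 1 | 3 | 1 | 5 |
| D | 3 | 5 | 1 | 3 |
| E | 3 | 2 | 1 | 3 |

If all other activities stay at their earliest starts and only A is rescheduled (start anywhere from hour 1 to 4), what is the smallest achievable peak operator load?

11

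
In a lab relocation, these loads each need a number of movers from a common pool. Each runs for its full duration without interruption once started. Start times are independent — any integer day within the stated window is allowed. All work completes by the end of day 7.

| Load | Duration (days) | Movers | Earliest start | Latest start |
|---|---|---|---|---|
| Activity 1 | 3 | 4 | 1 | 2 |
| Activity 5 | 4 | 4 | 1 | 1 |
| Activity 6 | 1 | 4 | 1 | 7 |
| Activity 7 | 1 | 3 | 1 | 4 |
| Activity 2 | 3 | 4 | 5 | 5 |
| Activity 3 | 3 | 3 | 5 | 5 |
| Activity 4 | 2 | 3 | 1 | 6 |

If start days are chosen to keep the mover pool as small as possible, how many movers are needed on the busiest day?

11

Early-start (Activity 1@1, Activity 5@1, Activity 6@1, Activity 7@1, Activity 2@5, Activity 3@5, Activity 4@1) gives peak 18: d1:18  d2:11  d3:8  d4:4  d5:7  d6:7  d7:7.
Shift Activity 6→4, Activity 4→2.
Schedule Activity 1@1, Activity 5@1, Activity 6@4, Activity 7@1, Activity 2@5, Activity 3@5, Activity 4@2: d1:11  d2:11  d3:11  d4:8  d5:7  d6:7  d7:7 — peak 11.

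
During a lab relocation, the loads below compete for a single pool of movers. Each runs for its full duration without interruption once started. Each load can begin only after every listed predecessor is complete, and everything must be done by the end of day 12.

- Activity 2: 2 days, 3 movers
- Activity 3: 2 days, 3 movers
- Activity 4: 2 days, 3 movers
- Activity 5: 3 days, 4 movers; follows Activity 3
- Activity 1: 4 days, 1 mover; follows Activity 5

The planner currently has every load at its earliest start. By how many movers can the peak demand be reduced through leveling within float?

5

Early-start peak: d1:9  d2:9  d3:4  d4:4  d5:4  d6:1  d7:1  d8:1  d9:1  d10:0  d11:0  d12:0 ⇒ 9.
Leveled (Activity 2@1, Activity 3@3, Activity 4@8, Activity 5@5, Activity 1@8): d1:3  d2:3  d3:3  d4:3  d5:4  d6:4  d7:4  d8:4  d9:4  d10:1  d11:1  d12:0 ⇒ 4.
Reduction 9 − 4 = 5.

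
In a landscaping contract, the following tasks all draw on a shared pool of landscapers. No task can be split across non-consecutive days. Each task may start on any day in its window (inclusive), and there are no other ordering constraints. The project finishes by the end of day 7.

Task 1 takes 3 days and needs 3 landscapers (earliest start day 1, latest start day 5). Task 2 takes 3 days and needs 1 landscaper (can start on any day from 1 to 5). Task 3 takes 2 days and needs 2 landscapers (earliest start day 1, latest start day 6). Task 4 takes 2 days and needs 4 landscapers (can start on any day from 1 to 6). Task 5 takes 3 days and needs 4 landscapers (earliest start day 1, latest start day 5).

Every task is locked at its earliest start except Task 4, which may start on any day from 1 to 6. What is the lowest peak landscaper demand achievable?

Task 4@1: d1:14  d2:14  d3:8  d4:0  d5:0  d6:0  d7:0 → peak 14
Task 4@2: d1:10  d2:14  d3:12  d4:0  d5:0  d6:0  d7:0 → peak 14
Task 4@3: d1:10  d2:10  d3:12  d4:4  d5:0  d6:0  d7:0 → peak 12
Task 4@4: d1:10  d2:10  d3:8  d4:4  d5:4  d6:0  d7:0 → peak 10
Task 4@5: d1:10  d2:10  d3:8  d4:0  d5:4  d6:4  d7:0 → peak 10
Task 4@6: d1:10  d2:10  d3:8  d4:0  d5:0  d6:4  d7:4 → peak 10
Best is Task 4@4, peak 10.

10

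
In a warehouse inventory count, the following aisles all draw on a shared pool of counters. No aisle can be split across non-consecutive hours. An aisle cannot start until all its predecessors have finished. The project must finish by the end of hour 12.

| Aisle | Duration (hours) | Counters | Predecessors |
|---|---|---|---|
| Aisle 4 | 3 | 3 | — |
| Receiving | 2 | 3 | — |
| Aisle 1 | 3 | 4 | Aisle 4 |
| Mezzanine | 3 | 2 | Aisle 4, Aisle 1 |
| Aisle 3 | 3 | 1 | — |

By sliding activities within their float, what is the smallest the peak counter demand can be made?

4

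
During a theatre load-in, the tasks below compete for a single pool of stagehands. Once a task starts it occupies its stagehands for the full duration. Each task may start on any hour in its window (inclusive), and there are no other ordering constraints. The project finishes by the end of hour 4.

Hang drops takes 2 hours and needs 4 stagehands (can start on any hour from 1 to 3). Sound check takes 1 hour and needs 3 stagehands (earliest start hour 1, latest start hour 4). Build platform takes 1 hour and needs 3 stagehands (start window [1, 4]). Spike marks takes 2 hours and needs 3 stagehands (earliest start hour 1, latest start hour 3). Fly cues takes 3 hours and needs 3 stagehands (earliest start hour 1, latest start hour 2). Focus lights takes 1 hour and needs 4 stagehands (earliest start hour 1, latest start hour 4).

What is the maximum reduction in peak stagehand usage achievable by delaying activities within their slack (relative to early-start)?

11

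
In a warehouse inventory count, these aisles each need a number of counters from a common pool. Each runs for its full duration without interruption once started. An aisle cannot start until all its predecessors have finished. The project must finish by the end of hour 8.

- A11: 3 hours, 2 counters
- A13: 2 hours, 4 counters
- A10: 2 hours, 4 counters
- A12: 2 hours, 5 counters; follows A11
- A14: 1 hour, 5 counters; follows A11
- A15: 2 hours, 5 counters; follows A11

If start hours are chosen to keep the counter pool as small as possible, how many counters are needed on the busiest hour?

9

Early-start (A11@1, A13@1, A10@1, A12@4, A14@4, A15@4) gives peak 15: h1:10  h2:10  h3:2  h4:15  h5:10  h6:0  h7:0  h8:0.
Shift A10→3, A14→6, A15→7.
Schedule A11@1, A13@1, A10@3, A12@4, A14@6, A15@7: h1:6  h2:6  h3:6  h4:9  h5:5  h6:5  h7:5  h8:5 — peak 9.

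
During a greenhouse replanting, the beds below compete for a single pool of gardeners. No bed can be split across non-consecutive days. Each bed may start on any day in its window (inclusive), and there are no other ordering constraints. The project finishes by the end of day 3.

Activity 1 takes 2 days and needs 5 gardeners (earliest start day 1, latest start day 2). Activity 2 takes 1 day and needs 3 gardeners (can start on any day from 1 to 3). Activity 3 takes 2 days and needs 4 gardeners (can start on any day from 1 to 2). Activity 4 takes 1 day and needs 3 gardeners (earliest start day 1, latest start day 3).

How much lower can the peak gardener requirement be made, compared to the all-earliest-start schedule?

6

Early-start peak: d1:15  d2:9  d3:0 ⇒ 15.
Leveled (Activity 1@1, Activity 2@1, Activity 3@2, Activity 4@3): d1:8  d2:9  d3:7 ⇒ 9.
Reduction 15 − 9 = 6.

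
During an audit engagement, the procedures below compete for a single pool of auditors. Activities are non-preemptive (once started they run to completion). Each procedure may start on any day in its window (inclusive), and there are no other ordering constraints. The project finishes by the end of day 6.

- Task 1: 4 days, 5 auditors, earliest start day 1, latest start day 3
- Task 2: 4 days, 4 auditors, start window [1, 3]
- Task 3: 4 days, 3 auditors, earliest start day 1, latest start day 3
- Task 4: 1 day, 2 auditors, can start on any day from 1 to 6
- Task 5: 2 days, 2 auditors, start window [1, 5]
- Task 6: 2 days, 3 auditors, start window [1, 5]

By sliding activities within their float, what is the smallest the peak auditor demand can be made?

12

Early-start (Task 1@1, Task 2@1, Task 3@1, Task 4@1, Task 5@1, Task 6@1) gives peak 19: d1:19  d2:17  d3:12  d4:12  d5:0  d6:0.
Shift Task 4→5, Task 5→5, Task 6→5.
Schedule Task 1@1, Task 2@1, Task 3@1, Task 4@5, Task 5@5, Task 6@5: d1:12  d2:12  d3:12  d4:12  d5:7  d6:5 — peak 12.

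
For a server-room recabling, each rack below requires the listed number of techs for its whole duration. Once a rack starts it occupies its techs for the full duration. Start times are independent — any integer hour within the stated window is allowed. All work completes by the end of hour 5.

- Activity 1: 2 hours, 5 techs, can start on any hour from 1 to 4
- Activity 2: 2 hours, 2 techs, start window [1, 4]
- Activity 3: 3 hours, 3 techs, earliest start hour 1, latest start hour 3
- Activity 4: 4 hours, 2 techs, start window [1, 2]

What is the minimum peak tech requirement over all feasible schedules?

7

Early-start (Activity 1@1, Activity 2@1, Activity 3@1, Activity 4@1) gives peak 12: h1:12  h2:12  h3:5  h4:2  h5:0.
Shift Activity 2→3, Activity 3→3.
Schedule Activity 1@1, Activity 2@3, Activity 3@3, Activity 4@1: h1:7  h2:7  h3:7  h4:7  h5:3 — peak 7.
Total tech-hours = 31 over 5 hours ⇒ peak ≥ ⌈31/5⌉ = 7, so 7 is optimal.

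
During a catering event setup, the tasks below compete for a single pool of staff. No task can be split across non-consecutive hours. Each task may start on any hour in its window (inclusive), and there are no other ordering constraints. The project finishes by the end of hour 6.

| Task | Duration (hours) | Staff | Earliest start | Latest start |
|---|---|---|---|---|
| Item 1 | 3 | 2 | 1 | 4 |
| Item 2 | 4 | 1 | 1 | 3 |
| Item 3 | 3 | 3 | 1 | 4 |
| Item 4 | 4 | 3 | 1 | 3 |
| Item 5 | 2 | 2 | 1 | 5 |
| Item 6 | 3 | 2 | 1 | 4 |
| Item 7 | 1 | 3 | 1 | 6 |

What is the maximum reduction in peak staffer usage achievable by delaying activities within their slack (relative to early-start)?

8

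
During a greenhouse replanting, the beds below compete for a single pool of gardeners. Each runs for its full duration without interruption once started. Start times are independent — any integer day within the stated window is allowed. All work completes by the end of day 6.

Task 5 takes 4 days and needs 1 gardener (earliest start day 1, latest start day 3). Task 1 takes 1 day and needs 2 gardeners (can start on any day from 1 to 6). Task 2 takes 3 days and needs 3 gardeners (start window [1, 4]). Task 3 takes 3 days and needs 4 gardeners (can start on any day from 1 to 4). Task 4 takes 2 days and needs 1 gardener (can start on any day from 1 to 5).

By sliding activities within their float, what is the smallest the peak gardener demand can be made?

5

Early-start (Task 5@1, Task 1@1, Task 2@1, Task 3@1, Task 4@1) gives peak 11: d1:11  d2:9  d3:8  d4:1  d5:0  d6:0.
Shift Task 1→6, Task 2→4, Task 4→4.
Schedule Task 5@1, Task 1@6, Task 2@4, Task 3@1, Task 4@4: d1:5  d2:5  d3:5  d4:5  d5:4  d6:5 — peak 5.
Total gardener-days = 29 over 6 days ⇒ peak ≥ ⌈29/6⌉ = 5, so 5 is optimal.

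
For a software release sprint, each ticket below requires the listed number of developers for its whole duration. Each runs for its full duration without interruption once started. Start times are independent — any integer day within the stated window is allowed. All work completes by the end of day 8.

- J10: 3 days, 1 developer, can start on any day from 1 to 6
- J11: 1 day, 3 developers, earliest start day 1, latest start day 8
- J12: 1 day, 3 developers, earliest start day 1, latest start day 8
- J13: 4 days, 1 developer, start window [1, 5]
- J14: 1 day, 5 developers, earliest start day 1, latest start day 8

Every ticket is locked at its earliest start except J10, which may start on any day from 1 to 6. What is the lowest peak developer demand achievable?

12

J10@1: d1:13  d2:2  d3:2  d4:1  d5:0  d6:0  d7:0  d8:0 → peak 13
J10@2: d1:12  d2:2  d3:2  d4:2  d5:0  d6:0  d7:0  d8:0 → peak 12
J10@3: d1:12  d2:1  d3:2  d4:2  d5:1  d6:0  d7:0  d8:0 → peak 12
J10@4: d1:12  d2:1  d3:1  d4:2  d5:1  d6:1  d7:0  d8:0 → peak 12
J10@5: d1:12  d2:1  d3:1  d4:1  d5:1  d6:1  d7:1  d8:0 → peak 12
J10@6: d1:12  d2:1  d3:1  d4:1  d5:0  d6:1  d7:1  d8:1 → peak 12
Best is J10@2, peak 12.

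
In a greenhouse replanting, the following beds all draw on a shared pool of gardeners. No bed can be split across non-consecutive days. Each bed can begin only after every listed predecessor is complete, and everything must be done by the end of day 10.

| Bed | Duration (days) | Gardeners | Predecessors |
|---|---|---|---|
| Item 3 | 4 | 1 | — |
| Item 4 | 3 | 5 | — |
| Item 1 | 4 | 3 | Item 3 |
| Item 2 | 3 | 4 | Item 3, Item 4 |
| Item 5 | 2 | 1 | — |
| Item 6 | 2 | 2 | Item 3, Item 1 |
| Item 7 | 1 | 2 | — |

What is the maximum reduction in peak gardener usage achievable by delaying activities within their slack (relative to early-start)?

2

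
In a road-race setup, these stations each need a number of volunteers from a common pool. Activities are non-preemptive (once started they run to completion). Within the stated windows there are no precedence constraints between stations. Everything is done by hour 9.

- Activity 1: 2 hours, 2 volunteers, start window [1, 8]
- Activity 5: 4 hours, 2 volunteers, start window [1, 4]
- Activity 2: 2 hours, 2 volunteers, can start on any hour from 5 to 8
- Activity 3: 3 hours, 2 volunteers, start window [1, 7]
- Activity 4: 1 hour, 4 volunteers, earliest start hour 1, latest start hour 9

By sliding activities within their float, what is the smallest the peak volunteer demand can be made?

4

Early-start (Activity 1@1, Activity 5@1, Activity 2@5, Activity 3@1, Activity 4@1) gives peak 10: h1:10  h2:6  h3:4  h4:2  h5:2  h6:2  h7:0  h8:0  h9:0.
Shift Activity 3→3, Activity 4→7.
Schedule Activity 1@1, Activity 5@1, Activity 2@5, Activity 3@3, Activity 4@7: h1:4  h2:4  h3:4  h4:4  h5:4  h6:2  h7:4  h8:0  h9:0 — peak 4.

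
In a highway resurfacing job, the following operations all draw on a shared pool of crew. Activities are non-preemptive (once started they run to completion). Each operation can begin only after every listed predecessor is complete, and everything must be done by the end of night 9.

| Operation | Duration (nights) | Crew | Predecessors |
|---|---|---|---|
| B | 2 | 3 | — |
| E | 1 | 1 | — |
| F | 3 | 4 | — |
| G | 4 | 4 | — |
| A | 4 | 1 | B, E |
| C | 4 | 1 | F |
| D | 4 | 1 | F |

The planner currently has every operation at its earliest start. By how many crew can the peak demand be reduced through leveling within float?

5

Early-start peak: n1:12  n2:11  n3:9  n4:7  n5:3  n6:3  n7:2  n8:0  n9:0 ⇒ 12.
Leveled (B@1, E@1, F@2, G@5, A@3, C@5, D@5): n1:4  n2:7  n3:5  n4:5  n5:7  n6:7  n7:6  n8:6  n9:0 ⇒ 7.
Reduction 12 − 7 = 5.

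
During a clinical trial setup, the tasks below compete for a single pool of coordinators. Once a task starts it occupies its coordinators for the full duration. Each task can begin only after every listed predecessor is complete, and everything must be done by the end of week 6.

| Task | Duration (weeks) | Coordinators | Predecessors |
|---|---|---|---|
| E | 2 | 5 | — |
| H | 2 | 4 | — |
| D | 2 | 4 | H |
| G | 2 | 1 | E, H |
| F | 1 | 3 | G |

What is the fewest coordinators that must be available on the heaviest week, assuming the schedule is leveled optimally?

9

Schedule E@1, H@1, D@3, G@3, F@5: w1:9  w2:9  w3:5  w4:5  w5:3  w6:0 — peak 9.
No arrangement of the 16 feasible schedules does better.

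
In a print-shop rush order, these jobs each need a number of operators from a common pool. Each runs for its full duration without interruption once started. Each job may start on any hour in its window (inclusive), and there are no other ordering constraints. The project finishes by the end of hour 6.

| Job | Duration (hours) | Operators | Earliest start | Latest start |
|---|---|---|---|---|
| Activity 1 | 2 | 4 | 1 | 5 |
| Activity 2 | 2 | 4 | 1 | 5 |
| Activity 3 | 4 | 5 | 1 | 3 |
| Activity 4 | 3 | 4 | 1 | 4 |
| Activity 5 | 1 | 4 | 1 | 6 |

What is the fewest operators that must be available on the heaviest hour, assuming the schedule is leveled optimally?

Early-start (Activity 1@1, Activity 2@1, Activity 3@1, Activity 4@1, Activity 5@1) gives peak 21: h1:21  h2:17  h3:9  h4:5  h5:0  h6:0.
Shift Activity 3→3, Activity 4→3, Activity 5→6.
Schedule Activity 1@1, Activity 2@1, Activity 3@3, Activity 4@3, Activity 5@6: h1:8  h2:8  h3:9  h4:9  h5:9  h6:9 — peak 9.
Total operator-hours = 52 over 6 hours ⇒ peak ≥ ⌈52/6⌉ = 9, so 9 is optimal.

9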